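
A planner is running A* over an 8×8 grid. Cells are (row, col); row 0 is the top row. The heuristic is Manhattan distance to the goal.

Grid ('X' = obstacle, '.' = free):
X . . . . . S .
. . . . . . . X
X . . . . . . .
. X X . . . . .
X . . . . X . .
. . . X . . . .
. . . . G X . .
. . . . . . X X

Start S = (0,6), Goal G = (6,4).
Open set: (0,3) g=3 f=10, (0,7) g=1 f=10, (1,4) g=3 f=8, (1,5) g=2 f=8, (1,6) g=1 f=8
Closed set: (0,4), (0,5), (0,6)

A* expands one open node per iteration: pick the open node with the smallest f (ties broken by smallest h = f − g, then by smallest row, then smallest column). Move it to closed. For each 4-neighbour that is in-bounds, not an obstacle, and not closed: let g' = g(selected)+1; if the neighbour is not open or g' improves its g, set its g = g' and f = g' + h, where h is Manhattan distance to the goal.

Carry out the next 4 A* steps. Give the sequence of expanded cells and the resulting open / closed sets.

step 1: expand (1,4) (f=8, h=5) → closed; open now [(0,3) g=3 f=10, (0,7) g=1 f=10, (1,3) g=4 f=10, (1,5) g=2 f=8, (1,6) g=1 f=8, (2,4) g=4 f=8]
step 2: expand (2,4) (f=8, h=4) → closed; open now [(0,3) g=3 f=10, (0,7) g=1 f=10, (1,3) g=4 f=10, (1,5) g=2 f=8, (1,6) g=1 f=8, (2,3) g=5 f=10, (2,5) g=5 f=10, (3,4) g=5 f=8]
step 3: expand (3,4) (f=8, h=3) → closed; open now [(0,3) g=3 f=10, (0,7) g=1 f=10, (1,3) g=4 f=10, (1,5) g=2 f=8, (1,6) g=1 f=8, (2,3) g=5 f=10, (2,5) g=5 f=10, (3,3) g=6 f=10, (3,5) g=6 f=10, (4,4) g=6 f=8]
step 4: expand (4,4) (f=8, h=2) → closed; open now [(0,3) g=3 f=10, (0,7) g=1 f=10, (1,3) g=4 f=10, (1,5) g=2 f=8, (1,6) g=1 f=8, (2,3) g=5 f=10, (2,5) g=5 f=10, (3,3) g=6 f=10, (3,5) g=6 f=10, (4,3) g=7 f=10, (5,4) g=7 f=8]

order=[(1,4) → (2,4) → (3,4) → (4,4)]; open=[(0,3) g=3 f=10, (0,7) g=1 f=10, (1,3) g=4 f=10, (1,5) g=2 f=8, (1,6) g=1 f=8, (2,3) g=5 f=10, (2,5) g=5 f=10, (3,3) g=6 f=10, (3,5) g=6 f=10, (4,3) g=7 f=10, (5,4) g=7 f=8]; closed=[(0,4), (0,5), (0,6), (1,4), (2,4), (3,4), (4,4)]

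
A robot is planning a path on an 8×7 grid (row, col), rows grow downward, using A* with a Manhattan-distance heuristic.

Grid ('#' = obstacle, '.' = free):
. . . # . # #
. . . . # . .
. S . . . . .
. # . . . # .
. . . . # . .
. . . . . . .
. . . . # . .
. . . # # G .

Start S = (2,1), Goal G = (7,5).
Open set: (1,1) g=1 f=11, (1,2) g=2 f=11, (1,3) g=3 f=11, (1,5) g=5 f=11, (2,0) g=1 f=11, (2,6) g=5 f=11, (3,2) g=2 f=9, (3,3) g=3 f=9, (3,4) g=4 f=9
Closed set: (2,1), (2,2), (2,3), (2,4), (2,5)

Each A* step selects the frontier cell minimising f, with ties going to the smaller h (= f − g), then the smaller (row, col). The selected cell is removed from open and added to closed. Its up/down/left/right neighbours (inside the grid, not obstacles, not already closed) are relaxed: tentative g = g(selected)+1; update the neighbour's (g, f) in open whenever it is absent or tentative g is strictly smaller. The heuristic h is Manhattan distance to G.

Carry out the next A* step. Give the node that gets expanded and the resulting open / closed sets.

expanded=(3,4); open=[(1,1) g=1 f=11, (1,2) g=2 f=11, (1,3) g=3 f=11, (1,5) g=5 f=11, (2,0) g=1 f=11, (2,6) g=5 f=11, (3,2) g=2 f=9, (3,3) g=3 f=9]; closed=[(2,1), (2,2), (2,3), (2,4), (2,5), (3,4)]

step 1: expand (3,4) (f=9, h=5) → closed; open now [(1,1) g=1 f=11, (1,2) g=2 f=11, (1,3) g=3 f=11, (1,5) g=5 f=11, (2,0) g=1 f=11, (2,6) g=5 f=11, (3,2) g=2 f=9, (3,3) g=3 f=9]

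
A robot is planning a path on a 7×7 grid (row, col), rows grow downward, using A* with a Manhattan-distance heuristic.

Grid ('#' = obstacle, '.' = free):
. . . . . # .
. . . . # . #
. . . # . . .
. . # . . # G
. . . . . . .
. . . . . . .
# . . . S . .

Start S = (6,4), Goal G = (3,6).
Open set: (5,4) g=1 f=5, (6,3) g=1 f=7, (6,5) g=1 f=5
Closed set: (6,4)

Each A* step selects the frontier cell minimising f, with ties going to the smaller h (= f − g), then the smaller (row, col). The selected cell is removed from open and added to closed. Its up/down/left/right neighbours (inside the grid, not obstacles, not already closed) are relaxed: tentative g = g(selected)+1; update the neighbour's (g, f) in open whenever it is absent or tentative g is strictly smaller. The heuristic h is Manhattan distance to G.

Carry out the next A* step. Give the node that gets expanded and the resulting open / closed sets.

expanded=(5,4); open=[(4,4) g=2 f=5, (5,3) g=2 f=7, (5,5) g=2 f=5, (6,3) g=1 f=7, (6,5) g=1 f=5]; closed=[(5,4), (6,4)]

step 1: expand (5,4) (f=5, h=4) → closed; open now [(4,4) g=2 f=5, (5,3) g=2 f=7, (5,5) g=2 f=5, (6,3) g=1 f=7, (6,5) g=1 f=5]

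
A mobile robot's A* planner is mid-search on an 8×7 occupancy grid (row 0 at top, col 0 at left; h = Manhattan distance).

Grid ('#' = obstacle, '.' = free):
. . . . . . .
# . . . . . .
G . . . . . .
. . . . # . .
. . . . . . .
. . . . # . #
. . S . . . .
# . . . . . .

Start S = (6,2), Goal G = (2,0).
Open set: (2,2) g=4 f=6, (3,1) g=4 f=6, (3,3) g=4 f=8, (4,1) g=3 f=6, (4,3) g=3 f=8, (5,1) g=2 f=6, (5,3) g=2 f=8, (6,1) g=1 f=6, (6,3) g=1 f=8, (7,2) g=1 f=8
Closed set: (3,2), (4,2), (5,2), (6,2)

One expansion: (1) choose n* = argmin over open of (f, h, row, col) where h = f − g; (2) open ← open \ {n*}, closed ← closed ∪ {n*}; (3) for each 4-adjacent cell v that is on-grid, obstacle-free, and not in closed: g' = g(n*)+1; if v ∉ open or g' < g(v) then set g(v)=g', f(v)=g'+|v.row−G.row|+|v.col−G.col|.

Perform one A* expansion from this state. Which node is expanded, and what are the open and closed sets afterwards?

step 1: expand (2,2) (f=6, h=2) → closed; open now [(1,2) g=5 f=8, (2,1) g=5 f=6, (2,3) g=5 f=8, (3,1) g=4 f=6, (3,3) g=4 f=8, (4,1) g=3 f=6, (4,3) g=3 f=8, (5,1) g=2 f=6, (5,3) g=2 f=8, (6,1) g=1 f=6, (6,3) g=1 f=8, (7,2) g=1 f=8]

expanded=(2,2); open=[(1,2) g=5 f=8, (2,1) g=5 f=6, (2,3) g=5 f=8, (3,1) g=4 f=6, (3,3) g=4 f=8, (4,1) g=3 f=6, (4,3) g=3 f=8, (5,1) g=2 f=6, (5,3) g=2 f=8, (6,1) g=1 f=6, (6,3) g=1 f=8, (7,2) g=1 f=8]; closed=[(2,2), (3,2), (4,2), (5,2), (6,2)]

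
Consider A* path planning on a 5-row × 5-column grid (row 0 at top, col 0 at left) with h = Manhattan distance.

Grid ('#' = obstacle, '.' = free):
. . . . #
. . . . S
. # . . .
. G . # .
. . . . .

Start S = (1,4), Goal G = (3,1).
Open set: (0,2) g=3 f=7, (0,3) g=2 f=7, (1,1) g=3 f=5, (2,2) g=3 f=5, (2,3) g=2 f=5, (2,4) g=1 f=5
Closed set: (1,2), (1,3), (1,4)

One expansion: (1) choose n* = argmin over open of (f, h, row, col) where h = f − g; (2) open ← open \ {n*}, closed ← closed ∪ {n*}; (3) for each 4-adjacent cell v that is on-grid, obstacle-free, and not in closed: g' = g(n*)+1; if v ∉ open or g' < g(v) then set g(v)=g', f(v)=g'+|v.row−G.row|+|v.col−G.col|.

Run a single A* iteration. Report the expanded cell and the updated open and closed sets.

step 1: expand (1,1) (f=5, h=2) → closed; open now [(0,1) g=4 f=7, (0,2) g=3 f=7, (0,3) g=2 f=7, (1,0) g=4 f=7, (2,2) g=3 f=5, (2,3) g=2 f=5, (2,4) g=1 f=5]

expanded=(1,1); open=[(0,1) g=4 f=7, (0,2) g=3 f=7, (0,3) g=2 f=7, (1,0) g=4 f=7, (2,2) g=3 f=5, (2,3) g=2 f=5, (2,4) g=1 f=5]; closed=[(1,1), (1,2), (1,3), (1,4)]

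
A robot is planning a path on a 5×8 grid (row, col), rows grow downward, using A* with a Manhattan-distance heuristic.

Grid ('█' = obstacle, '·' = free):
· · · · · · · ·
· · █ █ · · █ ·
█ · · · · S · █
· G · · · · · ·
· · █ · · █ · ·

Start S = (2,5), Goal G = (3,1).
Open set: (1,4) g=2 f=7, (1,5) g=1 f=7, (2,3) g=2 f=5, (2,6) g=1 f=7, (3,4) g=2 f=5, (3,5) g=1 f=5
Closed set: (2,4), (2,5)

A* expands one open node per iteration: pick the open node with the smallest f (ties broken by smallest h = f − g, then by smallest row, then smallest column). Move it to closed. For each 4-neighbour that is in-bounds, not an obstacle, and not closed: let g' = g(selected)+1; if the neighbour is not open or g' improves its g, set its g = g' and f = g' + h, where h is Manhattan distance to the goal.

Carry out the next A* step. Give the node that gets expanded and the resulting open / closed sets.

expanded=(2,3); open=[(1,4) g=2 f=7, (1,5) g=1 f=7, (2,2) g=3 f=5, (2,6) g=1 f=7, (3,3) g=3 f=5, (3,4) g=2 f=5, (3,5) g=1 f=5]; closed=[(2,3), (2,4), (2,5)]

step 1: expand (2,3) (f=5, h=3) → closed; open now [(1,4) g=2 f=7, (1,5) g=1 f=7, (2,2) g=3 f=5, (2,6) g=1 f=7, (3,3) g=3 f=5, (3,4) g=2 f=5, (3,5) g=1 f=5]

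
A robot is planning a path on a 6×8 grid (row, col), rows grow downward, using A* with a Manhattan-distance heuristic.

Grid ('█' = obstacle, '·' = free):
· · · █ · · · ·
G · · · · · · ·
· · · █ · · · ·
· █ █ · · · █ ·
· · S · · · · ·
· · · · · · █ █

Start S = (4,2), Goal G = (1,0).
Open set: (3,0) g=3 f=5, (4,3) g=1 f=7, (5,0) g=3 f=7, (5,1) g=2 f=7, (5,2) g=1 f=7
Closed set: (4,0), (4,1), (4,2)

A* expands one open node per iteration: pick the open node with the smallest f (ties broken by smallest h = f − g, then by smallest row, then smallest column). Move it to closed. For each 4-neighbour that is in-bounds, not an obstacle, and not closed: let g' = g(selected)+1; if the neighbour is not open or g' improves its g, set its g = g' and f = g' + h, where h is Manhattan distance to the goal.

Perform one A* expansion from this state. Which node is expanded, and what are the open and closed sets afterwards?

step 1: expand (3,0) (f=5, h=2) → closed; open now [(2,0) g=4 f=5, (4,3) g=1 f=7, (5,0) g=3 f=7, (5,1) g=2 f=7, (5,2) g=1 f=7]

expanded=(3,0); open=[(2,0) g=4 f=5, (4,3) g=1 f=7, (5,0) g=3 f=7, (5,1) g=2 f=7, (5,2) g=1 f=7]; closed=[(3,0), (4,0), (4,1), (4,2)]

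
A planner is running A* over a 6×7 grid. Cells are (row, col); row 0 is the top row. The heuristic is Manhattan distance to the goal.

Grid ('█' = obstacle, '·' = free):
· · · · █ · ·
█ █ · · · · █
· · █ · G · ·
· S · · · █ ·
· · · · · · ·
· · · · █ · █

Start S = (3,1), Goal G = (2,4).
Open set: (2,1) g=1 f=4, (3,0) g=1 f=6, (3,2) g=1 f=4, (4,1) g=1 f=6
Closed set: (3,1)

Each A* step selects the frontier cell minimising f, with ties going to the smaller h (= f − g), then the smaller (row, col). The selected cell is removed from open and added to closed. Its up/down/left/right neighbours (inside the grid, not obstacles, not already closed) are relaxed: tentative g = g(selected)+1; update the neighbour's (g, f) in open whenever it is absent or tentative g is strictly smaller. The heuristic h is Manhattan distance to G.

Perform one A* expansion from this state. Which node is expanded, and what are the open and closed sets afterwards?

expanded=(2,1); open=[(2,0) g=2 f=6, (3,0) g=1 f=6, (3,2) g=1 f=4, (4,1) g=1 f=6]; closed=[(2,1), (3,1)]

step 1: expand (2,1) (f=4, h=3) → closed; open now [(2,0) g=2 f=6, (3,0) g=1 f=6, (3,2) g=1 f=4, (4,1) g=1 f=6]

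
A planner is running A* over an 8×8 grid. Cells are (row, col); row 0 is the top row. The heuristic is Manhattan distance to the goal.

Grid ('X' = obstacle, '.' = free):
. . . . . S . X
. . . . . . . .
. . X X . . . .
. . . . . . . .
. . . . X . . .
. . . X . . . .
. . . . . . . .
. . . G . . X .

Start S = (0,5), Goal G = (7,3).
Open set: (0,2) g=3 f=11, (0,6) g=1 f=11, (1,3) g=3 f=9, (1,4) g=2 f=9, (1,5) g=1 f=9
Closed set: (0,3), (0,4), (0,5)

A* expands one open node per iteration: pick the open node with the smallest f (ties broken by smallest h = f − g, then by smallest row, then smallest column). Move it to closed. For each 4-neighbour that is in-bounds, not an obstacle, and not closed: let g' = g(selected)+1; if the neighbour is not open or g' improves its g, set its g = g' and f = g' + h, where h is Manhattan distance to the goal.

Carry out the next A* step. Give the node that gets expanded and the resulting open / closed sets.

step 1: expand (1,3) (f=9, h=6) → closed; open now [(0,2) g=3 f=11, (0,6) g=1 f=11, (1,2) g=4 f=11, (1,4) g=2 f=9, (1,5) g=1 f=9]

expanded=(1,3); open=[(0,2) g=3 f=11, (0,6) g=1 f=11, (1,2) g=4 f=11, (1,4) g=2 f=9, (1,5) g=1 f=9]; closed=[(0,3), (0,4), (0,5), (1,3)]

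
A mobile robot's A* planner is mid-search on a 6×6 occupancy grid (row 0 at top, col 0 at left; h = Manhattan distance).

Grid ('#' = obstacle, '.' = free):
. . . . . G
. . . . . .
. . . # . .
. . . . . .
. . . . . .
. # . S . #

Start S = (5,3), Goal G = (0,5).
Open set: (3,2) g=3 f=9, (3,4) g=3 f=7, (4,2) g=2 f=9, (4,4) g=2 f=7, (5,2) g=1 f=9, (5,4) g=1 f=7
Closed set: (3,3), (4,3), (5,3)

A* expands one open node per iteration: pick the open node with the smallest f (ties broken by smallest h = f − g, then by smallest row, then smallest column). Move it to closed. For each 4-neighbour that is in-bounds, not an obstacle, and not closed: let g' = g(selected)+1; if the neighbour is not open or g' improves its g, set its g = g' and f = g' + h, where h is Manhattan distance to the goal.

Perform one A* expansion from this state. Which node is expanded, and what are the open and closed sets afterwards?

expanded=(3,4); open=[(2,4) g=4 f=7, (3,2) g=3 f=9, (3,5) g=4 f=7, (4,2) g=2 f=9, (4,4) g=2 f=7, (5,2) g=1 f=9, (5,4) g=1 f=7]; closed=[(3,3), (3,4), (4,3), (5,3)]

step 1: expand (3,4) (f=7, h=4) → closed; open now [(2,4) g=4 f=7, (3,2) g=3 f=9, (3,5) g=4 f=7, (4,2) g=2 f=9, (4,4) g=2 f=7, (5,2) g=1 f=9, (5,4) g=1 f=7]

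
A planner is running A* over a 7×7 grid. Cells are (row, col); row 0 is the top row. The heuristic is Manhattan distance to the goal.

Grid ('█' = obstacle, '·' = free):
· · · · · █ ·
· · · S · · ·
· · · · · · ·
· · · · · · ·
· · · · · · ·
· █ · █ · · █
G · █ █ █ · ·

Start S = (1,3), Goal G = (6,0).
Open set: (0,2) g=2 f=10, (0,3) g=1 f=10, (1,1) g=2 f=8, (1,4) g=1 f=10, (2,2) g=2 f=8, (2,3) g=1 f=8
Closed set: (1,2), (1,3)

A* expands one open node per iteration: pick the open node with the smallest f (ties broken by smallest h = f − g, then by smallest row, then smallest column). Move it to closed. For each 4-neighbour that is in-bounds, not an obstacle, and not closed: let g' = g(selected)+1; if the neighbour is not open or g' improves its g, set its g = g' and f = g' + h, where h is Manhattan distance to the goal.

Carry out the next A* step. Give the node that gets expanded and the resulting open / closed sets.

expanded=(1,1); open=[(0,1) g=3 f=10, (0,2) g=2 f=10, (0,3) g=1 f=10, (1,0) g=3 f=8, (1,4) g=1 f=10, (2,1) g=3 f=8, (2,2) g=2 f=8, (2,3) g=1 f=8]; closed=[(1,1), (1,2), (1,3)]

step 1: expand (1,1) (f=8, h=6) → closed; open now [(0,1) g=3 f=10, (0,2) g=2 f=10, (0,3) g=1 f=10, (1,0) g=3 f=8, (1,4) g=1 f=10, (2,1) g=3 f=8, (2,2) g=2 f=8, (2,3) g=1 f=8]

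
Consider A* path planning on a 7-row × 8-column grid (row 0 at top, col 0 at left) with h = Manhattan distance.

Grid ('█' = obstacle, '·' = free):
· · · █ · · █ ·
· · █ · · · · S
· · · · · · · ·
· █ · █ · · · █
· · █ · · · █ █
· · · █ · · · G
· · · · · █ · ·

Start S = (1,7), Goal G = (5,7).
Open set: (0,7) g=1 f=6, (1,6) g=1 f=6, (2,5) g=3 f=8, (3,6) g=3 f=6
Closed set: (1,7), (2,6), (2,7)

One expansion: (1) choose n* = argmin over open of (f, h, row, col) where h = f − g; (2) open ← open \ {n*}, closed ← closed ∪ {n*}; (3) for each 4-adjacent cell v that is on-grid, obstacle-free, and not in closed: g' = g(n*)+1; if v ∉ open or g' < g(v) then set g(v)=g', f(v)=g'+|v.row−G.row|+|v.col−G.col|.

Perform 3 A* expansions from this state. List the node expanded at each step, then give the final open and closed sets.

order=[(3,6) → (0,7) → (1,6)]; open=[(1,5) g=2 f=8, (2,5) g=3 f=8, (3,5) g=4 f=8]; closed=[(0,7), (1,6), (1,7), (2,6), (2,7), (3,6)]

step 1: expand (3,6) (f=6, h=3) → closed; open now [(0,7) g=1 f=6, (1,6) g=1 f=6, (2,5) g=3 f=8, (3,5) g=4 f=8]
step 2: expand (0,7) (f=6, h=5) → closed; open now [(1,6) g=1 f=6, (2,5) g=3 f=8, (3,5) g=4 f=8]
step 3: expand (1,6) (f=6, h=5) → closed; open now [(1,5) g=2 f=8, (2,5) g=3 f=8, (3,5) g=4 f=8]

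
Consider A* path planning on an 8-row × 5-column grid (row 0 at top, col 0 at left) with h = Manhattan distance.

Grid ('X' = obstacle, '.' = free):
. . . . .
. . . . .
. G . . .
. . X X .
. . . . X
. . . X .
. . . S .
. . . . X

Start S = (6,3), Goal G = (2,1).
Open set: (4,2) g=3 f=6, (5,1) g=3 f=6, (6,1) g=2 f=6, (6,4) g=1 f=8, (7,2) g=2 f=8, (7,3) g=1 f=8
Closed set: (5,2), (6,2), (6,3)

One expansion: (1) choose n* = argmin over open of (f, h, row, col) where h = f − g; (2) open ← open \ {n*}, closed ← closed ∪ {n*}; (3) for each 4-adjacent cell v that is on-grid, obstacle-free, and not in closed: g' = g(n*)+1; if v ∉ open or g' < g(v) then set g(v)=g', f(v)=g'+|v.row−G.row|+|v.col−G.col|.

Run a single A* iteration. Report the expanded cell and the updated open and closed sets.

step 1: expand (4,2) (f=6, h=3) → closed; open now [(4,1) g=4 f=6, (4,3) g=4 f=8, (5,1) g=3 f=6, (6,1) g=2 f=6, (6,4) g=1 f=8, (7,2) g=2 f=8, (7,3) g=1 f=8]

expanded=(4,2); open=[(4,1) g=4 f=6, (4,3) g=4 f=8, (5,1) g=3 f=6, (6,1) g=2 f=6, (6,4) g=1 f=8, (7,2) g=2 f=8, (7,3) g=1 f=8]; closed=[(4,2), (5,2), (6,2), (6,3)]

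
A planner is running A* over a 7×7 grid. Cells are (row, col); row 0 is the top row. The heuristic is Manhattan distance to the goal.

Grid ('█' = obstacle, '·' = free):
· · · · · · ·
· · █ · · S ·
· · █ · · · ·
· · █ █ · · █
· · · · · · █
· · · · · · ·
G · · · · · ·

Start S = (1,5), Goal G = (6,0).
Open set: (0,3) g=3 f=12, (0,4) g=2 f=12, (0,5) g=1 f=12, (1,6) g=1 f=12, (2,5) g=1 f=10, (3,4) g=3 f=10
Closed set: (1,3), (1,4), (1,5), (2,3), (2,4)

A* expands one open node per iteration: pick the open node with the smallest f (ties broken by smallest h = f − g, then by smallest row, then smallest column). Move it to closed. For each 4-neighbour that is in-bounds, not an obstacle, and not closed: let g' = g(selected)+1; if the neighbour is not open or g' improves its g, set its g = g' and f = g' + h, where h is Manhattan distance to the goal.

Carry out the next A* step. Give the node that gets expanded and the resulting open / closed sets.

expanded=(3,4); open=[(0,3) g=3 f=12, (0,4) g=2 f=12, (0,5) g=1 f=12, (1,6) g=1 f=12, (2,5) g=1 f=10, (3,5) g=4 f=12, (4,4) g=4 f=10]; closed=[(1,3), (1,4), (1,5), (2,3), (2,4), (3,4)]

step 1: expand (3,4) (f=10, h=7) → closed; open now [(0,3) g=3 f=12, (0,4) g=2 f=12, (0,5) g=1 f=12, (1,6) g=1 f=12, (2,5) g=1 f=10, (3,5) g=4 f=12, (4,4) g=4 f=10]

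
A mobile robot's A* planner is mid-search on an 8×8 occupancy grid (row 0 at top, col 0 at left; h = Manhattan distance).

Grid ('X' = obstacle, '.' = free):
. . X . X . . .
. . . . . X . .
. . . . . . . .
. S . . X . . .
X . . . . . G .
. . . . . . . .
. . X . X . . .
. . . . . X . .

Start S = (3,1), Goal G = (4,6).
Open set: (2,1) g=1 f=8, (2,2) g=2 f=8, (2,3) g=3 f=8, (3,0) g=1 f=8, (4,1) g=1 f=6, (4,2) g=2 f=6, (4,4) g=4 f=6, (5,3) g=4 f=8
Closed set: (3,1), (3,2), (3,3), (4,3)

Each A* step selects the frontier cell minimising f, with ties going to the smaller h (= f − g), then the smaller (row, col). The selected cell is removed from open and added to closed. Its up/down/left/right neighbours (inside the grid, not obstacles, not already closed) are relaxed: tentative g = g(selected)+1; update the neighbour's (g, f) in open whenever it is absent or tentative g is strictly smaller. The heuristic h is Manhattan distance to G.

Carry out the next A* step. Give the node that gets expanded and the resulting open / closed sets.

expanded=(4,4); open=[(2,1) g=1 f=8, (2,2) g=2 f=8, (2,3) g=3 f=8, (3,0) g=1 f=8, (4,1) g=1 f=6, (4,2) g=2 f=6, (4,5) g=5 f=6, (5,3) g=4 f=8, (5,4) g=5 f=8]; closed=[(3,1), (3,2), (3,3), (4,3), (4,4)]

step 1: expand (4,4) (f=6, h=2) → closed; open now [(2,1) g=1 f=8, (2,2) g=2 f=8, (2,3) g=3 f=8, (3,0) g=1 f=8, (4,1) g=1 f=6, (4,2) g=2 f=6, (4,5) g=5 f=6, (5,3) g=4 f=8, (5,4) g=5 f=8]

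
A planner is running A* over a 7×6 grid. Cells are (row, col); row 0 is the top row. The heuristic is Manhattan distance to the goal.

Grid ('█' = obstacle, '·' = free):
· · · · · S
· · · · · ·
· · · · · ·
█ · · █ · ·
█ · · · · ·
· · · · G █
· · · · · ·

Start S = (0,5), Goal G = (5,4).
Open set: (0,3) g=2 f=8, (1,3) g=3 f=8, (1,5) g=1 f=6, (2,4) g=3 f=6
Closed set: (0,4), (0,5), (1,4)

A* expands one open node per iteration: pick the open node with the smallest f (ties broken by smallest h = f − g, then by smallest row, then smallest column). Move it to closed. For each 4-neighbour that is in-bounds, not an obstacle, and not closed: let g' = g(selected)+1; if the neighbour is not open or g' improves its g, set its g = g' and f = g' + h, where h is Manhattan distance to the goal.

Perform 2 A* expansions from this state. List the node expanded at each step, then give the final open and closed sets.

step 1: expand (2,4) (f=6, h=3) → closed; open now [(0,3) g=2 f=8, (1,3) g=3 f=8, (1,5) g=1 f=6, (2,3) g=4 f=8, (2,5) g=4 f=8, (3,4) g=4 f=6]
step 2: expand (3,4) (f=6, h=2) → closed; open now [(0,3) g=2 f=8, (1,3) g=3 f=8, (1,5) g=1 f=6, (2,3) g=4 f=8, (2,5) g=4 f=8, (3,5) g=5 f=8, (4,4) g=5 f=6]

order=[(2,4) → (3,4)]; open=[(0,3) g=2 f=8, (1,3) g=3 f=8, (1,5) g=1 f=6, (2,3) g=4 f=8, (2,5) g=4 f=8, (3,5) g=5 f=8, (4,4) g=5 f=6]; closed=[(0,4), (0,5), (1,4), (2,4), (3,4)]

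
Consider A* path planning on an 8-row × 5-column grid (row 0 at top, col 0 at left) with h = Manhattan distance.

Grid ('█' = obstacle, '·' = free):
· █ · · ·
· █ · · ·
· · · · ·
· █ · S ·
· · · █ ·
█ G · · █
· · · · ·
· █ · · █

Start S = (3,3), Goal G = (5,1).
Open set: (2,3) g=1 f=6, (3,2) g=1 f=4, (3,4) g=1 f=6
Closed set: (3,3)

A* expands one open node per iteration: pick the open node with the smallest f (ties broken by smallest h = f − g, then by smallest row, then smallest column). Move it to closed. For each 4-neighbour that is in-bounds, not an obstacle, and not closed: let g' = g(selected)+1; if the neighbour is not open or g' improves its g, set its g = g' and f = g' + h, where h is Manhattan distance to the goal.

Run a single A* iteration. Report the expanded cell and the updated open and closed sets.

expanded=(3,2); open=[(2,2) g=2 f=6, (2,3) g=1 f=6, (3,4) g=1 f=6, (4,2) g=2 f=4]; closed=[(3,2), (3,3)]

step 1: expand (3,2) (f=4, h=3) → closed; open now [(2,2) g=2 f=6, (2,3) g=1 f=6, (3,4) g=1 f=6, (4,2) g=2 f=4]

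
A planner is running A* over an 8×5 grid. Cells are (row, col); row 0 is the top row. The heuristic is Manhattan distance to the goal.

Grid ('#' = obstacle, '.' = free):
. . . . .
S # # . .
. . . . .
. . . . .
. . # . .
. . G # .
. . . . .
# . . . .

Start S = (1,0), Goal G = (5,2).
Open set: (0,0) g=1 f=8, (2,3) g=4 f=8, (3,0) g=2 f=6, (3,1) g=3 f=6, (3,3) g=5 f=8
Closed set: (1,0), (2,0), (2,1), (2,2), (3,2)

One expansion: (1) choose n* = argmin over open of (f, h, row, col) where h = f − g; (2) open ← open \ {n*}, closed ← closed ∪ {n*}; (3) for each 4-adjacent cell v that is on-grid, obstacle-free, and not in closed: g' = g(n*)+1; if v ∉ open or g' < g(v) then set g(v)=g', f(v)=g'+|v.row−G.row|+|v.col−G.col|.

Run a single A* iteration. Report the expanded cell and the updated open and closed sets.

step 1: expand (3,1) (f=6, h=3) → closed; open now [(0,0) g=1 f=8, (2,3) g=4 f=8, (3,0) g=2 f=6, (3,3) g=5 f=8, (4,1) g=4 f=6]

expanded=(3,1); open=[(0,0) g=1 f=8, (2,3) g=4 f=8, (3,0) g=2 f=6, (3,3) g=5 f=8, (4,1) g=4 f=6]; closed=[(1,0), (2,0), (2,1), (2,2), (3,1), (3,2)]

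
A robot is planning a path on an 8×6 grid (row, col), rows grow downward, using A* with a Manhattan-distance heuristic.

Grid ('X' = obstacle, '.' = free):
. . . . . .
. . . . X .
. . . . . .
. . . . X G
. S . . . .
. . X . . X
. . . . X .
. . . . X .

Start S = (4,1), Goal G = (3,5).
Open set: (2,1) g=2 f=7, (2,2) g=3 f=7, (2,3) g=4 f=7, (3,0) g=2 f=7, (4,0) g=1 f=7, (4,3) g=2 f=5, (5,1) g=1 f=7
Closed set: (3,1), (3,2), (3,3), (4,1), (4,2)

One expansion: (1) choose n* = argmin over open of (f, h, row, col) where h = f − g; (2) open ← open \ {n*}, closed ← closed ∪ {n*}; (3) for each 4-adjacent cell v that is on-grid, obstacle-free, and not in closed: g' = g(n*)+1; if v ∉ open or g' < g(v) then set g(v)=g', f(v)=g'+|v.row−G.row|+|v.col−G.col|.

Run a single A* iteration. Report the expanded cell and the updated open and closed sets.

step 1: expand (4,3) (f=5, h=3) → closed; open now [(2,1) g=2 f=7, (2,2) g=3 f=7, (2,3) g=4 f=7, (3,0) g=2 f=7, (4,0) g=1 f=7, (4,4) g=3 f=5, (5,1) g=1 f=7, (5,3) g=3 f=7]

expanded=(4,3); open=[(2,1) g=2 f=7, (2,2) g=3 f=7, (2,3) g=4 f=7, (3,0) g=2 f=7, (4,0) g=1 f=7, (4,4) g=3 f=5, (5,1) g=1 f=7, (5,3) g=3 f=7]; closed=[(3,1), (3,2), (3,3), (4,1), (4,2), (4,3)]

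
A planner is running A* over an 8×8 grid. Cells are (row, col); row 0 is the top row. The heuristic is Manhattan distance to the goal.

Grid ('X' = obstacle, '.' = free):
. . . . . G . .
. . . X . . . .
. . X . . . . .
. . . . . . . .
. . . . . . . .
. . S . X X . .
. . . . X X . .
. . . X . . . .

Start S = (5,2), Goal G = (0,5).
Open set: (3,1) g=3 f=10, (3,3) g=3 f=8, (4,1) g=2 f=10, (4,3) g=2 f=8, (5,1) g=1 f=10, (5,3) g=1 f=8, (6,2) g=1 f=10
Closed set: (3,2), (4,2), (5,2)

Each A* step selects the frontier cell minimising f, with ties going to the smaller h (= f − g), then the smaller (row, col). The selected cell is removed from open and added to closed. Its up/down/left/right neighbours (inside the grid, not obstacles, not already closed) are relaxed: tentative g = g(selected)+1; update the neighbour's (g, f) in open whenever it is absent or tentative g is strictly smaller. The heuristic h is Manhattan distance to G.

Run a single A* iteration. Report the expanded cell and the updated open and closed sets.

step 1: expand (3,3) (f=8, h=5) → closed; open now [(2,3) g=4 f=8, (3,1) g=3 f=10, (3,4) g=4 f=8, (4,1) g=2 f=10, (4,3) g=2 f=8, (5,1) g=1 f=10, (5,3) g=1 f=8, (6,2) g=1 f=10]

expanded=(3,3); open=[(2,3) g=4 f=8, (3,1) g=3 f=10, (3,4) g=4 f=8, (4,1) g=2 f=10, (4,3) g=2 f=8, (5,1) g=1 f=10, (5,3) g=1 f=8, (6,2) g=1 f=10]; closed=[(3,2), (3,3), (4,2), (5,2)]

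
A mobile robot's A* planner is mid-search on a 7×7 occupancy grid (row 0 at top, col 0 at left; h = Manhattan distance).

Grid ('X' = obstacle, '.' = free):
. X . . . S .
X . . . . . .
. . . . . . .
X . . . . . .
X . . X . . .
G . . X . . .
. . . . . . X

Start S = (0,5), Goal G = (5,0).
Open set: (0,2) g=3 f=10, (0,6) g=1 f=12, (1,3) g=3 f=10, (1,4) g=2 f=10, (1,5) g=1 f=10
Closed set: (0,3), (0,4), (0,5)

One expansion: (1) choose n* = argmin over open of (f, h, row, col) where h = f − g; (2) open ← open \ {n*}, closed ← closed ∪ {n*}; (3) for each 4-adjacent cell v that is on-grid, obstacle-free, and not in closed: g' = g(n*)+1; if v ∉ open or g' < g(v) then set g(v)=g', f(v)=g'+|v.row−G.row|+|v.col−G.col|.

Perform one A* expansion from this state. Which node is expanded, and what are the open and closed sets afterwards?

step 1: expand (0,2) (f=10, h=7) → closed; open now [(0,6) g=1 f=12, (1,2) g=4 f=10, (1,3) g=3 f=10, (1,4) g=2 f=10, (1,5) g=1 f=10]

expanded=(0,2); open=[(0,6) g=1 f=12, (1,2) g=4 f=10, (1,3) g=3 f=10, (1,4) g=2 f=10, (1,5) g=1 f=10]; closed=[(0,2), (0,3), (0,4), (0,5)]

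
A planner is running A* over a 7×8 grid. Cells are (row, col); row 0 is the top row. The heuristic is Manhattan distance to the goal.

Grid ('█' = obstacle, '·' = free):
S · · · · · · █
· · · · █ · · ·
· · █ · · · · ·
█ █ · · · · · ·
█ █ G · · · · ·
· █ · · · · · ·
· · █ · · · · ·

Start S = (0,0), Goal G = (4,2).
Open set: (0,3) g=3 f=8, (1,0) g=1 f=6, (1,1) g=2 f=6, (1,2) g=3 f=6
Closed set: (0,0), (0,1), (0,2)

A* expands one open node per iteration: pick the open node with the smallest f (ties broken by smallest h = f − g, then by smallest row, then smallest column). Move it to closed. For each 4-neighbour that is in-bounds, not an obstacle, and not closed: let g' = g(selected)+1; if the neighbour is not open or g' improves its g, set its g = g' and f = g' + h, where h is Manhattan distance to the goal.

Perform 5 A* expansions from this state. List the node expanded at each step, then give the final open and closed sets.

step 1: expand (1,2) (f=6, h=3) → closed; open now [(0,3) g=3 f=8, (1,0) g=1 f=6, (1,1) g=2 f=6, (1,3) g=4 f=8]
step 2: expand (1,1) (f=6, h=4) → closed; open now [(0,3) g=3 f=8, (1,0) g=1 f=6, (1,3) g=4 f=8, (2,1) g=3 f=6]
step 3: expand (2,1) (f=6, h=3) → closed; open now [(0,3) g=3 f=8, (1,0) g=1 f=6, (1,3) g=4 f=8, (2,0) g=4 f=8]
step 4: expand (1,0) (f=6, h=5) → closed; open now [(0,3) g=3 f=8, (1,3) g=4 f=8, (2,0) g=2 f=6]
step 5: expand (2,0) (f=6, h=4) → closed; open now [(0,3) g=3 f=8, (1,3) g=4 f=8]

order=[(1,2) → (1,1) → (2,1) → (1,0) → (2,0)]; open=[(0,3) g=3 f=8, (1,3) g=4 f=8]; closed=[(0,0), (0,1), (0,2), (1,0), (1,1), (1,2), (2,0), (2,1)]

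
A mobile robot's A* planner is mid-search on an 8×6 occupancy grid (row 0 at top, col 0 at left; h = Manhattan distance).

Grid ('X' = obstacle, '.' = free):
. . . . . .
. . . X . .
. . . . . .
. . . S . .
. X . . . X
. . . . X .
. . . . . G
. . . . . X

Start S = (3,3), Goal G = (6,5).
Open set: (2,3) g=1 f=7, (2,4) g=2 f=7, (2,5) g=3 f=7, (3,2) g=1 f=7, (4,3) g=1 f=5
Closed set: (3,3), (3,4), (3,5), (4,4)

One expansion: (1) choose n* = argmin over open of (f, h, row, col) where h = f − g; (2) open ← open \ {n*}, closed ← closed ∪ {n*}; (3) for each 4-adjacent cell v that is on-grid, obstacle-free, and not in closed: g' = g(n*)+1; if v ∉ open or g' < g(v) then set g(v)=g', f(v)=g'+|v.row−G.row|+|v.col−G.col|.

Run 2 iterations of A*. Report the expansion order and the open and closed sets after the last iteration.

step 1: expand (4,3) (f=5, h=4) → closed; open now [(2,3) g=1 f=7, (2,4) g=2 f=7, (2,5) g=3 f=7, (3,2) g=1 f=7, (4,2) g=2 f=7, (5,3) g=2 f=5]
step 2: expand (5,3) (f=5, h=3) → closed; open now [(2,3) g=1 f=7, (2,4) g=2 f=7, (2,5) g=3 f=7, (3,2) g=1 f=7, (4,2) g=2 f=7, (5,2) g=3 f=7, (6,3) g=3 f=5]

order=[(4,3) → (5,3)]; open=[(2,3) g=1 f=7, (2,4) g=2 f=7, (2,5) g=3 f=7, (3,2) g=1 f=7, (4,2) g=2 f=7, (5,2) g=3 f=7, (6,3) g=3 f=5]; closed=[(3,3), (3,4), (3,5), (4,3), (4,4), (5,3)]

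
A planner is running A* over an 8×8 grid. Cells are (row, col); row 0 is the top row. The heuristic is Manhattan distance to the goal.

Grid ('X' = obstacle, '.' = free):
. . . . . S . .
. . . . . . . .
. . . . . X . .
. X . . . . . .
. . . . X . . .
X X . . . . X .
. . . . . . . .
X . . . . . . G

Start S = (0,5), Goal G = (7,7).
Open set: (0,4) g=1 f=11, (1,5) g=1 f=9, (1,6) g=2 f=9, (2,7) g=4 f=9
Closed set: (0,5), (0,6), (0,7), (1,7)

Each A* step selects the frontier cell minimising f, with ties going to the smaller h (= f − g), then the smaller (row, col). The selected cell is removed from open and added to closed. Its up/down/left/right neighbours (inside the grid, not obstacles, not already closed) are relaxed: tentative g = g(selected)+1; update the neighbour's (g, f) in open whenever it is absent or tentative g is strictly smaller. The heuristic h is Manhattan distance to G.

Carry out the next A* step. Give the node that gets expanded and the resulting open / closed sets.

step 1: expand (2,7) (f=9, h=5) → closed; open now [(0,4) g=1 f=11, (1,5) g=1 f=9, (1,6) g=2 f=9, (2,6) g=5 f=11, (3,7) g=5 f=9]

expanded=(2,7); open=[(0,4) g=1 f=11, (1,5) g=1 f=9, (1,6) g=2 f=9, (2,6) g=5 f=11, (3,7) g=5 f=9]; closed=[(0,5), (0,6), (0,7), (1,7), (2,7)]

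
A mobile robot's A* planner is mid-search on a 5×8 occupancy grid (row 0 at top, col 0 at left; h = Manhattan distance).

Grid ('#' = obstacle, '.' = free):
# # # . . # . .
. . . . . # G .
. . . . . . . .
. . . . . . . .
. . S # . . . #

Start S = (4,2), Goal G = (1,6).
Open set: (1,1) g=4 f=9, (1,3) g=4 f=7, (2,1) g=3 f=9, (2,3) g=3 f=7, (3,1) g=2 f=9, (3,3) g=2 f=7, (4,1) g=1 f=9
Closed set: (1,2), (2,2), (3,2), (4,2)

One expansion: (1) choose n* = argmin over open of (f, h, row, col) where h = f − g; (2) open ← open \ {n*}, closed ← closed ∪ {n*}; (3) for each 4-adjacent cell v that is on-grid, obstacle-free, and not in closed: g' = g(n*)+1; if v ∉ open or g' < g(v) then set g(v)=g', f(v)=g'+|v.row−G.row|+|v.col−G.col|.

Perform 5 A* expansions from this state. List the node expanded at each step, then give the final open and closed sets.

step 1: expand (1,3) (f=7, h=3) → closed; open now [(0,3) g=5 f=9, (1,1) g=4 f=9, (1,4) g=5 f=7, (2,1) g=3 f=9, (2,3) g=3 f=7, (3,1) g=2 f=9, (3,3) g=2 f=7, (4,1) g=1 f=9]
step 2: expand (1,4) (f=7, h=2) → closed; open now [(0,3) g=5 f=9, (0,4) g=6 f=9, (1,1) g=4 f=9, (2,1) g=3 f=9, (2,3) g=3 f=7, (2,4) g=6 f=9, (3,1) g=2 f=9, (3,3) g=2 f=7, (4,1) g=1 f=9]
step 3: expand (2,3) (f=7, h=4) → closed; open now [(0,3) g=5 f=9, (0,4) g=6 f=9, (1,1) g=4 f=9, (2,1) g=3 f=9, (2,4) g=4 f=7, (3,1) g=2 f=9, (3,3) g=2 f=7, (4,1) g=1 f=9]
step 4: expand (2,4) (f=7, h=3) → closed; open now [(0,3) g=5 f=9, (0,4) g=6 f=9, (1,1) g=4 f=9, (2,1) g=3 f=9, (2,5) g=5 f=7, (3,1) g=2 f=9, (3,3) g=2 f=7, (3,4) g=5 f=9, (4,1) g=1 f=9]
step 5: expand (2,5) (f=7, h=2) → closed; open now [(0,3) g=5 f=9, (0,4) g=6 f=9, (1,1) g=4 f=9, (2,1) g=3 f=9, (2,6) g=6 f=7, (3,1) g=2 f=9, (3,3) g=2 f=7, (3,4) g=5 f=9, (3,5) g=6 f=9, (4,1) g=1 f=9]

order=[(1,3) → (1,4) → (2,3) → (2,4) → (2,5)]; open=[(0,3) g=5 f=9, (0,4) g=6 f=9, (1,1) g=4 f=9, (2,1) g=3 f=9, (2,6) g=6 f=7, (3,1) g=2 f=9, (3,3) g=2 f=7, (3,4) g=5 f=9, (3,5) g=6 f=9, (4,1) g=1 f=9]; closed=[(1,2), (1,3), (1,4), (2,2), (2,3), (2,4), (2,5), (3,2), (4,2)]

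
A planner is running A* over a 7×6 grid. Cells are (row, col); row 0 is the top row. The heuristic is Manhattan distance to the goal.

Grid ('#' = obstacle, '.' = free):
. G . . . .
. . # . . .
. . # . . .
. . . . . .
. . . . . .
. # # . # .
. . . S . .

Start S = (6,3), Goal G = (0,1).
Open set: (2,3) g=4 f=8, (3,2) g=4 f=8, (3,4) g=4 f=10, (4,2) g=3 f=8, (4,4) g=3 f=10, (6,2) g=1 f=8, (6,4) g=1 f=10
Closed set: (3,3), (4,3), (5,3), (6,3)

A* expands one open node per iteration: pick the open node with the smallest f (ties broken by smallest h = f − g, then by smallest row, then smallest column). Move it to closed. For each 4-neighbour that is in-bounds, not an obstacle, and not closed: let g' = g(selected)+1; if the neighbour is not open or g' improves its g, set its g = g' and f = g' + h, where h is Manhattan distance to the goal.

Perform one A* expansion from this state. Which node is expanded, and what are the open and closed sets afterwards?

step 1: expand (2,3) (f=8, h=4) → closed; open now [(1,3) g=5 f=8, (2,4) g=5 f=10, (3,2) g=4 f=8, (3,4) g=4 f=10, (4,2) g=3 f=8, (4,4) g=3 f=10, (6,2) g=1 f=8, (6,4) g=1 f=10]

expanded=(2,3); open=[(1,3) g=5 f=8, (2,4) g=5 f=10, (3,2) g=4 f=8, (3,4) g=4 f=10, (4,2) g=3 f=8, (4,4) g=3 f=10, (6,2) g=1 f=8, (6,4) g=1 f=10]; closed=[(2,3), (3,3), (4,3), (5,3), (6,3)]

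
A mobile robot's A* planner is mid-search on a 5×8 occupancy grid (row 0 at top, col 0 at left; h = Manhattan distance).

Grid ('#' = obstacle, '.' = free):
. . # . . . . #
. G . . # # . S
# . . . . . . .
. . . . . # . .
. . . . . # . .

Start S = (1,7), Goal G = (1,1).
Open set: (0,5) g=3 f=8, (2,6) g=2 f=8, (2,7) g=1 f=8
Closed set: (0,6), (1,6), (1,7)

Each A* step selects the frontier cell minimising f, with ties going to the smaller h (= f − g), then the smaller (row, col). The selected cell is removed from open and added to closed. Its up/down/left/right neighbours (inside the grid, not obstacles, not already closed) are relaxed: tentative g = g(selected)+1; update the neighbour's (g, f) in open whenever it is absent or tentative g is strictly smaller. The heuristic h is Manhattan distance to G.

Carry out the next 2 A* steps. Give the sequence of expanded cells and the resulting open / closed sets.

order=[(0,5) → (0,4)]; open=[(0,3) g=5 f=8, (2,6) g=2 f=8, (2,7) g=1 f=8]; closed=[(0,4), (0,5), (0,6), (1,6), (1,7)]

step 1: expand (0,5) (f=8, h=5) → closed; open now [(0,4) g=4 f=8, (2,6) g=2 f=8, (2,7) g=1 f=8]
step 2: expand (0,4) (f=8, h=4) → closed; open now [(0,3) g=5 f=8, (2,6) g=2 f=8, (2,7) g=1 f=8]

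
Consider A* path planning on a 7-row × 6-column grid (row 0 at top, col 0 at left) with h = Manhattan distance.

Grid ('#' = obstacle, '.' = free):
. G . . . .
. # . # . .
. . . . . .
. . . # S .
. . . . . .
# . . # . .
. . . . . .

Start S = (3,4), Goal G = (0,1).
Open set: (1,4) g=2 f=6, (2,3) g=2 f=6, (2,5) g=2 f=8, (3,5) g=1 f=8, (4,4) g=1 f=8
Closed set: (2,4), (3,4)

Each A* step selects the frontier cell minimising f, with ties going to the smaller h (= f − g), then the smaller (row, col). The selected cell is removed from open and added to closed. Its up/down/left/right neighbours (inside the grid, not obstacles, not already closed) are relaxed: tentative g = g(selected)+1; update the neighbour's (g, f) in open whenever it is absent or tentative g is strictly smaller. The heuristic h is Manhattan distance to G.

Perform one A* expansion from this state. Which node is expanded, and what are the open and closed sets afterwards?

step 1: expand (1,4) (f=6, h=4) → closed; open now [(0,4) g=3 f=6, (1,5) g=3 f=8, (2,3) g=2 f=6, (2,5) g=2 f=8, (3,5) g=1 f=8, (4,4) g=1 f=8]

expanded=(1,4); open=[(0,4) g=3 f=6, (1,5) g=3 f=8, (2,3) g=2 f=6, (2,5) g=2 f=8, (3,5) g=1 f=8, (4,4) g=1 f=8]; closed=[(1,4), (2,4), (3,4)]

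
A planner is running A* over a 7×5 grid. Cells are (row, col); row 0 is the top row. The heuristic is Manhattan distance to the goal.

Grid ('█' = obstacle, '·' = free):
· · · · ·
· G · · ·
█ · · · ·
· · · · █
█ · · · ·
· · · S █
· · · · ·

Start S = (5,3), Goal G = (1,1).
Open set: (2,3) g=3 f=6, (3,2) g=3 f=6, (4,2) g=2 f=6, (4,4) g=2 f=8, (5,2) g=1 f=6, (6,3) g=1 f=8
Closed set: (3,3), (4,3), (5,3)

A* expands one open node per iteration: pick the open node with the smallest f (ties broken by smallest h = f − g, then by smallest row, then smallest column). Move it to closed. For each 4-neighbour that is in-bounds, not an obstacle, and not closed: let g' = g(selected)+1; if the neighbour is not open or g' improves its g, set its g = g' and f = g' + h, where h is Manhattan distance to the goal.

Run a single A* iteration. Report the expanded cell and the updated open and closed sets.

expanded=(2,3); open=[(1,3) g=4 f=6, (2,2) g=4 f=6, (2,4) g=4 f=8, (3,2) g=3 f=6, (4,2) g=2 f=6, (4,4) g=2 f=8, (5,2) g=1 f=6, (6,3) g=1 f=8]; closed=[(2,3), (3,3), (4,3), (5,3)]

step 1: expand (2,3) (f=6, h=3) → closed; open now [(1,3) g=4 f=6, (2,2) g=4 f=6, (2,4) g=4 f=8, (3,2) g=3 f=6, (4,2) g=2 f=6, (4,4) g=2 f=8, (5,2) g=1 f=6, (6,3) g=1 f=8]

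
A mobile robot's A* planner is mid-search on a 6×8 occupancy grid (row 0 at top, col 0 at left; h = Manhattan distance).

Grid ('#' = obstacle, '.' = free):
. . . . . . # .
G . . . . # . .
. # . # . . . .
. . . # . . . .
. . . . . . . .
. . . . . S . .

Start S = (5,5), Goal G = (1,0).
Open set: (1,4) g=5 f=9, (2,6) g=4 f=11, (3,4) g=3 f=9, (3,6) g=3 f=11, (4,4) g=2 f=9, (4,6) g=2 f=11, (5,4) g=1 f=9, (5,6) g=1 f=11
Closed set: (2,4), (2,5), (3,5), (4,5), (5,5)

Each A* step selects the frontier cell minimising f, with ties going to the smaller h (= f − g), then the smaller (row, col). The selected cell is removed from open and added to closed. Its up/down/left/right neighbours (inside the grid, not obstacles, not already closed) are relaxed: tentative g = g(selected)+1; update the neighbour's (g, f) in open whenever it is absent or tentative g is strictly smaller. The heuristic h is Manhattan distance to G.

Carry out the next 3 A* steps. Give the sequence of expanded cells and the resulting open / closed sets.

order=[(1,4) → (1,3) → (1,2)]; open=[(0,2) g=8 f=11, (0,3) g=7 f=11, (0,4) g=6 f=11, (1,1) g=8 f=9, (2,2) g=8 f=11, (2,6) g=4 f=11, (3,4) g=3 f=9, (3,6) g=3 f=11, (4,4) g=2 f=9, (4,6) g=2 f=11, (5,4) g=1 f=9, (5,6) g=1 f=11]; closed=[(1,2), (1,3), (1,4), (2,4), (2,5), (3,5), (4,5), (5,5)]

step 1: expand (1,4) (f=9, h=4) → closed; open now [(0,4) g=6 f=11, (1,3) g=6 f=9, (2,6) g=4 f=11, (3,4) g=3 f=9, (3,6) g=3 f=11, (4,4) g=2 f=9, (4,6) g=2 f=11, (5,4) g=1 f=9, (5,6) g=1 f=11]
step 2: expand (1,3) (f=9, h=3) → closed; open now [(0,3) g=7 f=11, (0,4) g=6 f=11, (1,2) g=7 f=9, (2,6) g=4 f=11, (3,4) g=3 f=9, (3,6) g=3 f=11, (4,4) g=2 f=9, (4,6) g=2 f=11, (5,4) g=1 f=9, (5,6) g=1 f=11]
step 3: expand (1,2) (f=9, h=2) → closed; open now [(0,2) g=8 f=11, (0,3) g=7 f=11, (0,4) g=6 f=11, (1,1) g=8 f=9, (2,2) g=8 f=11, (2,6) g=4 f=11, (3,4) g=3 f=9, (3,6) g=3 f=11, (4,4) g=2 f=9, (4,6) g=2 f=11, (5,4) g=1 f=9, (5,6) g=1 f=11]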